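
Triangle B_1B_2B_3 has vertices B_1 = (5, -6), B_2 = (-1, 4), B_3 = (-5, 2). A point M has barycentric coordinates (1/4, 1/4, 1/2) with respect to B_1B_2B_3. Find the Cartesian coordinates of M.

(-3/2, 1/2)

M = (1/4)·B_1 + (1/4)·B_2 + (1/2)·B_3.
x-coordinate: (1/4)·5 + (1/4)·(-1) + (1/2)·(-5) = -3/2.
y-coordinate: (1/4)·(-6) + (1/4)·4 + (1/2)·2 = 1/2.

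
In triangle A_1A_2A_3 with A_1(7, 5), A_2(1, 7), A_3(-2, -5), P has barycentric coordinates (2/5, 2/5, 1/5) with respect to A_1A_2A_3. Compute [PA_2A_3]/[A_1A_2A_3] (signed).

2/5

The signed ratio [PA_2A_3]/[A_1A_2A_3] equals the barycentric coordinate of P at vertex A_1, which is 2/5.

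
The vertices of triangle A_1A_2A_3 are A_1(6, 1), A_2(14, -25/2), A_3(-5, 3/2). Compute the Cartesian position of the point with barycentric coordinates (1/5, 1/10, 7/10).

(-9/10, 0)

P = (1/5)·A_1 + (1/10)·A_2 + (7/10)·A_3.
x-coordinate: (1/5)·6 + (1/10)·14 + (7/10)·(-5) = -9/10.
y-coordinate: (1/5)·1 + (1/10)·(-25/2) + (7/10)·(3/2) = 0.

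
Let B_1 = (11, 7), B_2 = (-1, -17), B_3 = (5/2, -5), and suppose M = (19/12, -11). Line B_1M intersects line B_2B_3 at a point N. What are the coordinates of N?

Barycentric coordinates of M with respect to B_1B_2B_3: (1/6, 2/3, 1/6).
On side B_2B_3 the B_1-coordinate is zero; dropping M's B_1-weight 1/6 and renormalizing the remaining 2/3 : 1/6 gives weights 4/5, 1/5 on B_2, B_3.
N = (4/5)·(-1, -17) + (1/5)·(5/2, -5) = (-3/10, -73/5).

(-3/10, -73/5)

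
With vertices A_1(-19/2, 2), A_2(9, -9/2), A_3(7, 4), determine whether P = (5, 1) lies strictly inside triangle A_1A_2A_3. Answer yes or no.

yes

Barycentric coordinates of P: (92/577, 182/577, 303/577).
The three coordinates are positive, positive, positive; a point is interior exactly when all three are positive.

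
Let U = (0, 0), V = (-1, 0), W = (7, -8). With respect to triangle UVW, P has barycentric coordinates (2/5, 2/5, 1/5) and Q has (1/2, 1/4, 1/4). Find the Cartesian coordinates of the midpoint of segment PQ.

Barycentric coordinates of the midpoint are the average: (9/20, 13/40, 9/40).
Converting: (9/20)·U + (13/40)·V + (9/40)·W = (5/4, -9/5).

(5/4, -9/5)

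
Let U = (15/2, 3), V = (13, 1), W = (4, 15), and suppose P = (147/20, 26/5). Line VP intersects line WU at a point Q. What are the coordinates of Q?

Barycentric coordinates of P with respect to UVW: (7/10, 1/10, 1/5).
On side WU the V-coordinate is zero; dropping P's V-weight 1/10 and renormalizing the remaining 1/5 : 7/10 gives weights 2/9, 7/9 on W, U.
Q = (2/9)·(4, 15) + (7/9)·(15/2, 3) = (121/18, 17/3).

(121/18, 17/3)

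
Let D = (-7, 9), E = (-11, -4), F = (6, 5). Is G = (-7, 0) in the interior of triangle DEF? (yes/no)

yes

Barycentric coordinates of G: (32/185, 117/185, 36/185).
The three coordinates are positive, positive, positive; a point is interior exactly when all three are positive.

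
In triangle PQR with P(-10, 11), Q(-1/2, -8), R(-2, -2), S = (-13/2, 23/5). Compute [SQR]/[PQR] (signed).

[PQR] = ½·((-10)·(-8−(-2)) + (-1/2)·(-2−11) + (-2)·(11−(-8))) = ½·(60 + 13/2 − 38) = 57/4.
[SQR] = ½·((-13/2)·(-8−(-2)) + (-1/2)·(-2−(23/5)) + (-2)·(23/5−(-8))) = ½·(39 + 33/10 − 126/5) = 171/20, so the ratio is (171/20)/(57/4) = 3/5.

3/5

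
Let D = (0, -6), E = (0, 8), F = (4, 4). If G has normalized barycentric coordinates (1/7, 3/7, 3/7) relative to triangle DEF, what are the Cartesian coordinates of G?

G = (1/7)·D + (3/7)·E + (3/7)·F.
x-coordinate: (1/7)·0 + (3/7)·0 + (3/7)·4 = 12/7.
y-coordinate: (1/7)·(-6) + (3/7)·8 + (3/7)·4 = 30/7.

(12/7, 30/7)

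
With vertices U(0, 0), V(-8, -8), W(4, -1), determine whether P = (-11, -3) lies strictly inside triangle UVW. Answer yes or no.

no

Barycentric coordinates of P: (81/40, 23/40, -8/5).
The three coordinates are positive, positive, negative; a point is interior exactly when all three are positive.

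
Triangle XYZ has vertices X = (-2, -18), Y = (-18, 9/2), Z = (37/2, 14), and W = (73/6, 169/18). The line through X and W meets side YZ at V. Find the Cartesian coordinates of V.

(223/16, 205/16)

Barycentric coordinates of W with respect to XYZ: (1/9, 1/9, 7/9).
On side YZ the X-coordinate is zero; dropping W's X-weight 1/9 and renormalizing the remaining 1/9 : 7/9 gives weights 1/8, 7/8 on Y, Z.
V = (1/8)·(-18, 9/2) + (7/8)·(37/2, 14) = (223/16, 205/16).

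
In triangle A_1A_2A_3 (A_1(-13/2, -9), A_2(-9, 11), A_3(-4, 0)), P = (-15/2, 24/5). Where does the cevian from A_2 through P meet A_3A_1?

Barycentric coordinates of P with respect to A_1A_2A_3: (1/5, 3/5, 1/5).
On side A_3A_1 the A_2-coordinate is zero; dropping P's A_2-weight 3/5 and renormalizing the remaining 1/5 : 1/5 gives weights 1/2, 1/2 on A_3, A_1.
Q = (1/2)·(-4, 0) + (1/2)·(-13/2, -9) = (-21/4, -9/2).

(-21/4, -9/2)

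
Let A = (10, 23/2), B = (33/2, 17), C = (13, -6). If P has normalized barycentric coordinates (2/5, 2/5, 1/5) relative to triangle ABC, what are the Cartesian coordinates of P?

(66/5, 51/5)

P = (2/5)·A + (2/5)·B + (1/5)·C.
x-coordinate: (2/5)·10 + (2/5)·(33/2) + (1/5)·13 = 66/5.
y-coordinate: (2/5)·(23/2) + (2/5)·17 + (1/5)·(-6) = 51/5.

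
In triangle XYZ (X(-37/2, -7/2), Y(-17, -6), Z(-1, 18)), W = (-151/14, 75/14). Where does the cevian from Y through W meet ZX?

Barycentric coordinates of W with respect to XYZ: (3/7, 1/7, 3/7).
On side ZX the Y-coordinate is zero; dropping W's Y-weight 1/7 and renormalizing the remaining 3/7 : 3/7 gives weights 1/2, 1/2 on Z, X.
V = (1/2)·(-1, 18) + (1/2)·(-37/2, -7/2) = (-39/4, 29/4).

(-39/4, 29/4)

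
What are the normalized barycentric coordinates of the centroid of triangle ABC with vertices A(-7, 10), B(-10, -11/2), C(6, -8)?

The centroid is the average of the vertices, so each weight is 1/3.

(1/3, 1/3, 1/3)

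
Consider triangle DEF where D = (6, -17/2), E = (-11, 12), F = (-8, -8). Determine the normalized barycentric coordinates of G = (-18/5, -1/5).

Signed area of the reference triangle: [DEF] = ½·(6·(12−(-8)) + (-11)·(-8−(-17/2)) + (-8)·(-17/2−12)) = ½·(120 − 11/2 + 164) = 557/4.
[GEF] = ½·((-18/5)·(12−(-8)) + (-11)·(-8−(-1/5)) + (-8)·(-1/5−12)) = ½·(-72 + 429/5 + 488/5) = 557/10, so the D-coordinate is (557/10)/(557/4) = 2/5.
[DGF] = ½·(6·(-1/5−(-8)) + (-18/5)·(-8−(-17/2)) + (-8)·(-17/2−(-1/5))) = ½·(234/5 − 9/5 + 332/5) = 557/10, so the E-coordinate is 2/5.
[DEG] = ½·(6·(12−(-1/5)) + (-11)·(-1/5−(-17/2)) + (-18/5)·(-17/2−12)) = ½·(366/5 − 913/10 + 369/5) = 557/20, so the F-coordinate is 1/5.

(2/5, 2/5, 1/5)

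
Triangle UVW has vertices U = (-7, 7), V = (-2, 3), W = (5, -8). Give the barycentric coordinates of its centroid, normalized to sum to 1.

(1/3, 1/3, 1/3)

The centroid is the average of the vertices, so each weight is 1/3.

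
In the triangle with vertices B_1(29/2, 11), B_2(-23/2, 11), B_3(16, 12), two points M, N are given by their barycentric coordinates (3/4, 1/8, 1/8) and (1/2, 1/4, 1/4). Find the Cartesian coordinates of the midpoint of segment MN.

Barycentric coordinates of the midpoint are the average: (5/8, 3/16, 3/16).
Converting: (5/8)·B_1 + (3/16)·B_2 + (3/16)·B_3 = (317/32, 179/16).

(317/32, 179/16)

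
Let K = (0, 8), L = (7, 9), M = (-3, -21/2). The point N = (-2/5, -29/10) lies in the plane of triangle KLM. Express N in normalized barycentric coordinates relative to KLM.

(1/5, 1/5, 3/5)

Signed area of the reference triangle: [KLM] = ½·(0·(9−(-21/2)) + 7·(-21/2−8) + (-3)·(8−9)) = ½·(0 − 259/2 + 3) = -253/4.
[NLM] = ½·((-2/5)·(9−(-21/2)) + 7·(-21/2−(-29/10)) + (-3)·(-29/10−9)) = ½·(-39/5 − 266/5 + 357/10) = -253/20, so the K-coordinate is (-253/20)/(-253/4) = 1/5.
[KNM] = ½·(0·(-29/10−(-21/2)) + (-2/5)·(-21/2−8) + (-3)·(8−(-29/10))) = ½·(0 + 37/5 − 327/10) = -253/20, so the L-coordinate is 1/5.
[KLN] = ½·(0·(9−(-29/10)) + 7·(-29/10−8) + (-2/5)·(8−9)) = ½·(0 − 763/10 + 2/5) = -759/20, so the M-coordinate is 3/5.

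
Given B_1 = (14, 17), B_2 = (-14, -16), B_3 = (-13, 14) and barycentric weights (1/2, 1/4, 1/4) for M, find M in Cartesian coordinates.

M = (1/2)·B_1 + (1/4)·B_2 + (1/4)·B_3.
x-coordinate: (1/2)·14 + (1/4)·(-14) + (1/4)·(-13) = 1/4.
y-coordinate: (1/2)·17 + (1/4)·(-16) + (1/4)·14 = 8.

(1/4, 8)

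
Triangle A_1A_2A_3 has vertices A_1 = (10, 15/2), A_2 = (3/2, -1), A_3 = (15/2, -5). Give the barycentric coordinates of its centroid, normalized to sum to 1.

(1/3, 1/3, 1/3)

The centroid is the average of the vertices, so each weight is 1/3.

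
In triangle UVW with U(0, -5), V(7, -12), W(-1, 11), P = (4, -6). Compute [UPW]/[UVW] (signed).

[UVW] = ½·(0·(-12−11) + 7·(11−(-5)) + (-1)·(-5−(-12))) = ½·(0 + 112 − 7) = 105/2.
[UPW] = ½·(0·(-6−11) + 4·(11−(-5)) + (-1)·(-5−(-6))) = ½·(0 + 64 − 1) = 63/2, so the ratio is (63/2)/(105/2) = 3/5.

3/5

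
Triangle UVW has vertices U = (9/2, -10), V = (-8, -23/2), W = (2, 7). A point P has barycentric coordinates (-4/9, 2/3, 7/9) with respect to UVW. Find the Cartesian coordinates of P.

P = (-4/9)·U + (2/3)·V + (7/9)·W.
x-coordinate: (-4/9)·(9/2) + (2/3)·(-8) + (7/9)·2 = -52/9.
y-coordinate: (-4/9)·(-10) + (2/3)·(-23/2) + (7/9)·7 = 20/9.

(-52/9, 20/9)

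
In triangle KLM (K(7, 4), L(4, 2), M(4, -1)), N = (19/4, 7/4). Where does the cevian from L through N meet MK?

(11/2, 3/2)

Barycentric coordinates of N with respect to KLM: (1/4, 1/2, 1/4).
On side MK the L-coordinate is zero; dropping N's L-weight 1/2 and renormalizing the remaining 1/4 : 1/4 gives weights 1/2, 1/2 on M, K.
J = (1/2)·(4, -1) + (1/2)·(7, 4) = (11/2, 3/2).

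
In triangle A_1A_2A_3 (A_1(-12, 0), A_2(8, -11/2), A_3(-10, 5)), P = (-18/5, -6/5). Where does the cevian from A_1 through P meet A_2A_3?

(2, -2)

Barycentric coordinates of P with respect to A_1A_2A_3: (2/5, 2/5, 1/5).
On side A_2A_3 the A_1-coordinate is zero; dropping P's A_1-weight 2/5 and renormalizing the remaining 2/5 : 1/5 gives weights 2/3, 1/3 on A_2, A_3.
Q = (2/3)·(8, -11/2) + (1/3)·(-10, 5) = (2, -2).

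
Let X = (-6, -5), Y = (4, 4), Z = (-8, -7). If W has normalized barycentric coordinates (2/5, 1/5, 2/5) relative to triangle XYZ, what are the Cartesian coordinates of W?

(-24/5, -4)

W = (2/5)·X + (1/5)·Y + (2/5)·Z.
x-coordinate: (2/5)·(-6) + (1/5)·4 + (2/5)·(-8) = -24/5.
y-coordinate: (2/5)·(-5) + (1/5)·4 + (2/5)·(-7) = -4.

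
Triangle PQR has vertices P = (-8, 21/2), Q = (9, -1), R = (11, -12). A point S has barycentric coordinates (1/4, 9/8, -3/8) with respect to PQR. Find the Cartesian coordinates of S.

S = (1/4)·P + (9/8)·Q + (-3/8)·R.
x-coordinate: (1/4)·(-8) + (9/8)·9 + (-3/8)·11 = 4.
y-coordinate: (1/4)·(21/2) + (9/8)·(-1) + (-3/8)·(-12) = 6.

(4, 6)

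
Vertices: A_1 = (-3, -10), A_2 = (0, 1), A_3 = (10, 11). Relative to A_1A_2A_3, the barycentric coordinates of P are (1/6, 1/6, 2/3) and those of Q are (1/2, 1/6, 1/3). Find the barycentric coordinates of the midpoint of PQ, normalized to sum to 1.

Since both coordinate triples sum to 1, the midpoint's barycentrics are the componentwise average.
(1/6+1/2)/2 = 1/3; similarly 1/6 and 1/2.

(1/3, 1/6, 1/2)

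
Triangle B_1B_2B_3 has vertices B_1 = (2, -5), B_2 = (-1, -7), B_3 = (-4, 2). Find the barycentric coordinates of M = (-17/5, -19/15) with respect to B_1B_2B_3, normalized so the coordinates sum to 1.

(-2/15, 7/15, 2/3)

Signed area of the reference triangle: [B_1B_2B_3] = ½·(2·(-7−2) + (-1)·(2−(-5)) + (-4)·(-5−(-7))) = ½·(-18 − 7 − 8) = -33/2.
[MB_2B_3] = ½·((-17/5)·(-7−2) + (-1)·(2−(-19/15)) + (-4)·(-19/15−(-7))) = ½·(153/5 − 49/15 − 344/15) = 11/5, so the B_1-coordinate is (11/5)/(-33/2) = -2/15.
[B_1MB_3] = ½·(2·(-19/15−2) + (-17/5)·(2−(-5)) + (-4)·(-5−(-19/15))) = ½·(-98/15 − 119/5 + 224/15) = -77/10, so the B_2-coordinate is 7/15.
[B_1B_2M] = ½·(2·(-7−(-19/15)) + (-1)·(-19/15−(-5)) + (-17/5)·(-5−(-7))) = ½·(-172/15 − 56/15 − 34/5) = -11, so the B_3-coordinate is 2/3.
Check: -2/15 + 7/15 + 2/3 = 1.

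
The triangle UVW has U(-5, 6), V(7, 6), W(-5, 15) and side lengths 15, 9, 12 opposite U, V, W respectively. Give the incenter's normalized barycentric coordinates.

The incenter has barycentric coordinates proportional to the opposite side lengths: (15 : 9 : 12).
Normalizing by 15+9+12 = 36 gives (5/12, 1/4, 1/3).

(5/12, 1/4, 1/3)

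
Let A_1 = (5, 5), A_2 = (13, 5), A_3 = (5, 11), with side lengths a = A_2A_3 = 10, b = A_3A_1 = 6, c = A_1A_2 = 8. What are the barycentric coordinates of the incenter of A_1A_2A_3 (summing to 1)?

(5/12, 1/4, 1/3)

The incenter has barycentric coordinates proportional to the opposite side lengths: (10 : 6 : 8).
Normalizing by 10+6+8 = 24 gives (5/12, 1/4, 1/3).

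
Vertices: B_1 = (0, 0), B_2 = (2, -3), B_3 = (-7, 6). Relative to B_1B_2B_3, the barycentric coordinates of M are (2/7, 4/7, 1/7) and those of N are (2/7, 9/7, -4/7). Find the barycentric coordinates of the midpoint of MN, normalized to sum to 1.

(2/7, 13/14, -3/14)

Since both coordinate triples sum to 1, the midpoint's barycentrics are the componentwise average.
(2/7+2/7)/2 = 2/7; similarly 13/14 and -3/14.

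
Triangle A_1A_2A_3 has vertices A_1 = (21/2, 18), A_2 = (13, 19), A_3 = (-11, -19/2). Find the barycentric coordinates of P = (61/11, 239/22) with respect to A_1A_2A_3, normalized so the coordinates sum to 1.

(4/11, 4/11, 3/11)

Signed area of the reference triangle: [A_1A_2A_3] = ½·((21/2)·(19−(-19/2)) + 13·(-19/2−18) + (-11)·(18−19)) = ½·(1197/4 − 715/2 + 11) = -189/8.
[PA_2A_3] = ½·((61/11)·(19−(-19/2)) + 13·(-19/2−(239/22)) + (-11)·(239/22−19)) = ½·(3477/22 − 2912/11 + 179/2) = -189/22, so the A_1-coordinate is (-189/22)/(-189/8) = 4/11.
[A_1PA_3] = ½·((21/2)·(239/22−(-19/2)) + (61/11)·(-19/2−18) + (-11)·(18−(239/22))) = ½·(2352/11 − 305/2 − 157/2) = -189/22, so the A_2-coordinate is 4/11.
[A_1A_2P] = ½·((21/2)·(19−(239/22)) + 13·(239/22−18) + (61/11)·(18−19)) = ½·(3759/44 − 2041/22 − 61/11) = -567/88, so the A_3-coordinate is 3/11.
Check: 4/11 + 4/11 + 3/11 = 1.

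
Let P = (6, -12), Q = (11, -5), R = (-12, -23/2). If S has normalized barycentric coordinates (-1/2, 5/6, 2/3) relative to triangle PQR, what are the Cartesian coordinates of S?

(-11/6, -35/6)

S = (-1/2)·P + (5/6)·Q + (2/3)·R.
x-coordinate: (-1/2)·6 + (5/6)·11 + (2/3)·(-12) = -11/6.
y-coordinate: (-1/2)·(-12) + (5/6)·(-5) + (2/3)·(-23/2) = -35/6.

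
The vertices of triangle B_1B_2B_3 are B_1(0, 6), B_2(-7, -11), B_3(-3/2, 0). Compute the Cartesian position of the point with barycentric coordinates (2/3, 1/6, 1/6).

M = (2/3)·B_1 + (1/6)·B_2 + (1/6)·B_3.
x-coordinate: (2/3)·0 + (1/6)·(-7) + (1/6)·(-3/2) = -17/12.
y-coordinate: (2/3)·6 + (1/6)·(-11) + (1/6)·0 = 13/6.

(-17/12, 13/6)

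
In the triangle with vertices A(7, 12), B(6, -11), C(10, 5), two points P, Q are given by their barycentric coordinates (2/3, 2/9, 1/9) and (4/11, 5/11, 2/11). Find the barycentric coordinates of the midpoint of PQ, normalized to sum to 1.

Since both coordinate triples sum to 1, the midpoint's barycentrics are the componentwise average.
(2/3+4/11)/2 = 17/33; similarly 67/198 and 29/198.

(17/33, 67/198, 29/198)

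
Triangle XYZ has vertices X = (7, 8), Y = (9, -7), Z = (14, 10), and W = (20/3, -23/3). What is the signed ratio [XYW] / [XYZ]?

-1/3

[XYZ] = ½·(7·(-7−10) + 9·(10−8) + 14·(8−(-7))) = ½·(-119 + 18 + 210) = 109/2.
[XYW] = ½·(7·(-7−(-23/3)) + 9·(-23/3−8) + (20/3)·(8−(-7))) = ½·(14/3 − 141 + 100) = -109/6, so the ratio is (-109/6)/(109/2) = -1/3.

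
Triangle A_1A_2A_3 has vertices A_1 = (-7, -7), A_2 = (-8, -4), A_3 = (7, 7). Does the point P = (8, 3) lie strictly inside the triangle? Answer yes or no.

Barycentric coordinates of P: (71/56, -5/4, 55/56).
The three coordinates are positive, negative, positive; a point is interior exactly when all three are positive.

no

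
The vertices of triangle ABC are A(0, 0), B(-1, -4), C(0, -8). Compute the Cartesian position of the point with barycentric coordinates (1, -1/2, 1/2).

P = 1·A + (-1/2)·B + (1/2)·C.
x-coordinate: 1·0 + (-1/2)·(-1) + (1/2)·0 = 1/2.
y-coordinate: 1·0 + (-1/2)·(-4) + (1/2)·(-8) = -2.

(1/2, -2)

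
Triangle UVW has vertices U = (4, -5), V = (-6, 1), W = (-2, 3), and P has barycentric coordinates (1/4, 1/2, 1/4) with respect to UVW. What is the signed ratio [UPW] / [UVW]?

The signed ratio [UPW]/[UVW] equals the barycentric coordinate of P at vertex V, which is 1/2.

1/2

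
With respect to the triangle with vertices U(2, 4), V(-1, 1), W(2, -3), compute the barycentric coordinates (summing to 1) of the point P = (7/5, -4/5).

(1/5, 1/5, 3/5)

Signed area of the reference triangle: [UVW] = ½·(2·(1−(-3)) + (-1)·(-3−4) + 2·(4−1)) = ½·(8 + 7 + 6) = 21/2.
[PVW] = ½·((7/5)·(1−(-3)) + (-1)·(-3−(-4/5)) + 2·(-4/5−1)) = ½·(28/5 + 11/5 − 18/5) = 21/10, so the U-coordinate is (21/10)/(21/2) = 1/5.
[UPW] = ½·(2·(-4/5−(-3)) + (7/5)·(-3−4) + 2·(4−(-4/5))) = ½·(22/5 − 49/5 + 48/5) = 21/10, so the V-coordinate is 1/5.
[UVP] = ½·(2·(1−(-4/5)) + (-1)·(-4/5−4) + (7/5)·(4−1)) = ½·(18/5 + 24/5 + 21/5) = 63/10, so the W-coordinate is 3/5.
Check: 1/5 + 1/5 + 3/5 = 1.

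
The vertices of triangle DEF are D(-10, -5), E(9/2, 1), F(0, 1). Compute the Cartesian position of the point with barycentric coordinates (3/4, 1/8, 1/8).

(-111/16, -7/2)

G = (3/4)·D + (1/8)·E + (1/8)·F.
x-coordinate: (3/4)·(-10) + (1/8)·(9/2) + (1/8)·0 = -111/16.
y-coordinate: (3/4)·(-5) + (1/8)·1 + (1/8)·1 = -7/2.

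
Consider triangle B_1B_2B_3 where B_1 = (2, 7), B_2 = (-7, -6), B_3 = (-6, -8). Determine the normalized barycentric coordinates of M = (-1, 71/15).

Signed area of the reference triangle: [B_1B_2B_3] = ½·(2·(-6−(-8)) + (-7)·(-8−7) + (-6)·(7−(-6))) = ½·(4 + 105 − 78) = 31/2.
[MB_2B_3] = ½·((-1)·(-6−(-8)) + (-7)·(-8−(71/15)) + (-6)·(71/15−(-6))) = ½·(-2 + 1337/15 − 322/5) = 341/30, so the B_1-coordinate is (341/30)/(31/2) = 11/15.
[B_1MB_3] = ½·(2·(71/15−(-8)) + (-1)·(-8−7) + (-6)·(7−(71/15))) = ½·(382/15 + 15 − 68/5) = 403/30, so the B_2-coordinate is 13/15.
[B_1B_2M] = ½·(2·(-6−(71/15)) + (-7)·(71/15−7) + (-1)·(7−(-6))) = ½·(-322/15 + 238/15 − 13) = -93/10, so the B_3-coordinate is -3/5.
Check: 11/15 + 13/15 − 3/5 = 1.

(11/15, 13/15, -3/5)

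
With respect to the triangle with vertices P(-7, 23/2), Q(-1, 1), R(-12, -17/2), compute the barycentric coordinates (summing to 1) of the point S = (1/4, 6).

(1/4, 1, -1/4)

Signed area of the reference triangle: [PQR] = ½·((-7)·(1−(-17/2)) + (-1)·(-17/2−(23/2)) + (-12)·(23/2−1)) = ½·(-133/2 + 20 − 126) = -345/4.
[SQR] = ½·((1/4)·(1−(-17/2)) + (-1)·(-17/2−6) + (-12)·(6−1)) = ½·(19/8 + 29/2 − 60) = -345/16, so the P-coordinate is (-345/16)/(-345/4) = 1/4.
[PSR] = ½·((-7)·(6−(-17/2)) + (1/4)·(-17/2−(23/2)) + (-12)·(23/2−6)) = ½·(-203/2 − 5 − 66) = -345/4, so the Q-coordinate is 1.
[PQS] = ½·((-7)·(1−6) + (-1)·(6−(23/2)) + (1/4)·(23/2−1)) = ½·(35 + 11/2 + 21/8) = 345/16, so the R-coordinate is -1/4.
Check: 1/4 + 1 − 1/4 = 1.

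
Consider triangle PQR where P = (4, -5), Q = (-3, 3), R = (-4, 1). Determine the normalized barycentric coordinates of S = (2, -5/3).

(2/3, 2/3, -1/3)

Signed area of the reference triangle: [PQR] = ½·(4·(3−1) + (-3)·(1−(-5)) + (-4)·(-5−3)) = ½·(8 − 18 + 32) = 11.
[SQR] = ½·(2·(3−1) + (-3)·(1−(-5/3)) + (-4)·(-5/3−3)) = ½·(4 − 8 + 56/3) = 22/3, so the P-coordinate is (22/3)/11 = 2/3.
[PSR] = ½·(4·(-5/3−1) + 2·(1−(-5)) + (-4)·(-5−(-5/3))) = ½·(-32/3 + 12 + 40/3) = 22/3, so the Q-coordinate is 2/3.
[PQS] = ½·(4·(3−(-5/3)) + (-3)·(-5/3−(-5)) + 2·(-5−3)) = ½·(56/3 − 10 − 16) = -11/3, so the R-coordinate is -1/3.
Check: 2/3 + 2/3 − 1/3 = 1.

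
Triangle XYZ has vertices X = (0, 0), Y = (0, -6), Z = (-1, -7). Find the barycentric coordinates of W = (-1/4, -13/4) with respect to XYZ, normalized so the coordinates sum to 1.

Signed area of the reference triangle: [XYZ] = ½·(0·(-6−(-7)) + 0·(-7−0) + (-1)·(0−(-6))) = ½·(0 + 0 − 6) = -3.
[WYZ] = ½·((-1/4)·(-6−(-7)) + 0·(-7−(-13/4)) + (-1)·(-13/4−(-6))) = ½·(-1/4 + 0 − 11/4) = -3/2, so the X-coordinate is (-3/2)/(-3) = 1/2.
[XWZ] = ½·(0·(-13/4−(-7)) + (-1/4)·(-7−0) + (-1)·(0−(-13/4))) = ½·(0 + 7/4 − 13/4) = -3/4, so the Y-coordinate is 1/4.
[XYW] = ½·(0·(-6−(-13/4)) + 0·(-13/4−0) + (-1/4)·(0−(-6))) = ½·(0 + 0 − 3/2) = -3/4, so the Z-coordinate is 1/4.
Check: 1/2 + 1/4 + 1/4 = 1.

(1/2, 1/4, 1/4)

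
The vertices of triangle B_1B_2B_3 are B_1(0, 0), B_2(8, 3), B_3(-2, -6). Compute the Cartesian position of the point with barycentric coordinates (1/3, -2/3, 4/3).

M = (1/3)·B_1 + (-2/3)·B_2 + (4/3)·B_3.
x-coordinate: (1/3)·0 + (-2/3)·8 + (4/3)·(-2) = -8.
y-coordinate: (1/3)·0 + (-2/3)·3 + (4/3)·(-6) = -10.

(-8, -10)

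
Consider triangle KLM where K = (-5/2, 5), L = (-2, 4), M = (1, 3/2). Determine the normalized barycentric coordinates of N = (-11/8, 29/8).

(1/4, 1/2, 1/4)

Signed area of the reference triangle: [KLM] = ½·((-5/2)·(4−(3/2)) + (-2)·(3/2−5) + 1·(5−4)) = ½·(-25/4 + 7 + 1) = 7/8.
[NLM] = ½·((-11/8)·(4−(3/2)) + (-2)·(3/2−(29/8)) + 1·(29/8−4)) = ½·(-55/16 + 17/4 − 3/8) = 7/32, so the K-coordinate is (7/32)/(7/8) = 1/4.
[KNM] = ½·((-5/2)·(29/8−(3/2)) + (-11/8)·(3/2−5) + 1·(5−(29/8))) = ½·(-85/16 + 77/16 + 11/8) = 7/16, so the L-coordinate is 1/2.
[KLN] = ½·((-5/2)·(4−(29/8)) + (-2)·(29/8−5) + (-11/8)·(5−4)) = ½·(-15/16 + 11/4 − 11/8) = 7/32, so the M-coordinate is 1/4.
Check: 1/4 + 1/2 + 1/4 = 1.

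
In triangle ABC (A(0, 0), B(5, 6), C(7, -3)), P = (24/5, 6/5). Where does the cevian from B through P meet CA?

(14/3, -2)

Barycentric coordinates of P with respect to ABC: (1/5, 2/5, 2/5).
On side CA the B-coordinate is zero; dropping P's B-weight 2/5 and renormalizing the remaining 2/5 : 1/5 gives weights 2/3, 1/3 on C, A.
Q = (2/3)·(7, -3) + (1/3)·(0, 0) = (14/3, -2).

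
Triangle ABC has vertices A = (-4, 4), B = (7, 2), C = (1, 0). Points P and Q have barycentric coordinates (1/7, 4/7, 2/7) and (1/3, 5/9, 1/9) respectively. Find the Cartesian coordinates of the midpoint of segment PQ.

Barycentric coordinates of the midpoint are the average: (5/21, 71/126, 25/126).
Converting: (5/21)·A + (71/126)·B + (25/126)·C = (67/21, 131/63).

(67/21, 131/63)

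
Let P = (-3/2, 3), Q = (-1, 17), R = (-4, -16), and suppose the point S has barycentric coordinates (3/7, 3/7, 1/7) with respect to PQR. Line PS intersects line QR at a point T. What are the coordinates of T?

Line PS meets QR where the P-coordinate vanishes; zeroing S's P-weight and renormalizing leaves Q, R-weights 3/7 : 1/7 → (3/4, 1/4).
So T = (3/4)·Q + (1/4)·R = (-7/4, 35/4).

(-7/4, 35/4)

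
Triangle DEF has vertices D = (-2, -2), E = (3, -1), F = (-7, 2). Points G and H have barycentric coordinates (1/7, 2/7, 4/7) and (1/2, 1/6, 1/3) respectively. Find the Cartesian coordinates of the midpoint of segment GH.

Barycentric coordinates of the midpoint are the average: (9/28, 19/84, 19/42).
Converting: (9/28)·D + (19/84)·E + (19/42)·F = (-263/84, 1/28).

(-263/84, 1/28)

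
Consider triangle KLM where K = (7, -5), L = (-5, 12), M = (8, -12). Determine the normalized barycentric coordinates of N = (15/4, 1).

Signed area of the reference triangle: [KLM] = ½·(7·(12−(-12)) + (-5)·(-12−(-5)) + 8·(-5−12)) = ½·(168 + 35 − 136) = 67/2.
[NLM] = ½·((15/4)·(12−(-12)) + (-5)·(-12−1) + 8·(1−12)) = ½·(90 + 65 − 88) = 67/2, so the K-coordinate is (67/2)/(67/2) = 1.
[KNM] = ½·(7·(1−(-12)) + (15/4)·(-12−(-5)) + 8·(-5−1)) = ½·(91 − 105/4 − 48) = 67/8, so the L-coordinate is 1/4.
[KLN] = ½·(7·(12−1) + (-5)·(1−(-5)) + (15/4)·(-5−12)) = ½·(77 − 30 − 255/4) = -67/8, so the M-coordinate is -1/4.

(1, 1/4, -1/4)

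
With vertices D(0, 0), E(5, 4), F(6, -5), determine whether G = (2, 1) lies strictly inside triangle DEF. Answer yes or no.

Barycentric coordinates of G: (30/49, 16/49, 3/49).
The three coordinates are positive, positive, positive; a point is interior exactly when all three are positive.

yes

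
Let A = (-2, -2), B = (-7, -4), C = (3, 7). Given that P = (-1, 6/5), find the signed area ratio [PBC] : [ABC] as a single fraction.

2/5

[ABC] = ½·((-2)·(-4−7) + (-7)·(7−(-2)) + 3·(-2−(-4))) = ½·(22 − 63 + 6) = -35/2.
[PBC] = ½·((-1)·(-4−7) + (-7)·(7−(6/5)) + 3·(6/5−(-4))) = ½·(11 − 203/5 + 78/5) = -7, so the ratio is (-7)/(-35/2) = 2/5.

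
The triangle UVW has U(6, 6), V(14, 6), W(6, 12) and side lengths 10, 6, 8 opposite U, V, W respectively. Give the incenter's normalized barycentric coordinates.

(5/12, 1/4, 1/3)

The incenter has barycentric coordinates proportional to the opposite side lengths: (10 : 6 : 8).
Normalizing by 10+6+8 = 24 gives (5/12, 1/4, 1/3).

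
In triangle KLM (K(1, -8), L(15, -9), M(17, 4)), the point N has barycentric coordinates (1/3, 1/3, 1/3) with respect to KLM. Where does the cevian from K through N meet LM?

Line KN meets LM where the K-coordinate vanishes; zeroing N's K-weight and renormalizing leaves L, M-weights 1/3 : 1/3 → (1/2, 1/2).
So J = (1/2)·L + (1/2)·M = (16, -5/2).

(16, -5/2)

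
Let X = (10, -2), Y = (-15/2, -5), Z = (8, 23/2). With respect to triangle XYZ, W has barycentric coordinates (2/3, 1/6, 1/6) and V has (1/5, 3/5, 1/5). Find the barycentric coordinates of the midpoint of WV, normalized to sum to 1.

Since both coordinate triples sum to 1, the midpoint's barycentrics are the componentwise average.
(2/3+1/5)/2 = 13/30; similarly 23/60 and 11/60.

(13/30, 23/60, 11/60)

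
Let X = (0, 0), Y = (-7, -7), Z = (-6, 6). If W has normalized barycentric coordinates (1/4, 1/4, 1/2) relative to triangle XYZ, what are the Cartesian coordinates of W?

(-19/4, 5/4)

W = (1/4)·X + (1/4)·Y + (1/2)·Z.
x-coordinate: (1/4)·0 + (1/4)·(-7) + (1/2)·(-6) = -19/4.
y-coordinate: (1/4)·0 + (1/4)·(-7) + (1/2)·6 = 5/4.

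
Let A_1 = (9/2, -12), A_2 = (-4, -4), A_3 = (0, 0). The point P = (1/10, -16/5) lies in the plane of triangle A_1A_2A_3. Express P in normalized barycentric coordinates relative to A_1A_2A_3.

(1/5, 1/5, 3/5)

Signed area of the reference triangle: [A_1A_2A_3] = ½·((9/2)·(-4−0) + (-4)·(0−(-12)) + 0·(-12−(-4))) = ½·(-18 − 48 + 0) = -33.
[PA_2A_3] = ½·((1/10)·(-4−0) + (-4)·(0−(-16/5)) + 0·(-16/5−(-4))) = ½·(-2/5 − 64/5 + 0) = -33/5, so the A_1-coordinate is (-33/5)/(-33) = 1/5.
[A_1PA_3] = ½·((9/2)·(-16/5−0) + (1/10)·(0−(-12)) + 0·(-12−(-16/5))) = ½·(-72/5 + 6/5 + 0) = -33/5, so the A_2-coordinate is 1/5.
[A_1A_2P] = ½·((9/2)·(-4−(-16/5)) + (-4)·(-16/5−(-12)) + (1/10)·(-12−(-4))) = ½·(-18/5 − 176/5 − 4/5) = -99/5, so the A_3-coordinate is 3/5.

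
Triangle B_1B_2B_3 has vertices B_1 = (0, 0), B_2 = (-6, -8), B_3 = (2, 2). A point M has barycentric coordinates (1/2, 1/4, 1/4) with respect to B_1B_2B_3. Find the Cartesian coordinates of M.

(-1, -3/2)

M = (1/2)·B_1 + (1/4)·B_2 + (1/4)·B_3.
x-coordinate: (1/2)·0 + (1/4)·(-6) + (1/4)·2 = -1.
y-coordinate: (1/2)·0 + (1/4)·(-8) + (1/4)·2 = -3/2.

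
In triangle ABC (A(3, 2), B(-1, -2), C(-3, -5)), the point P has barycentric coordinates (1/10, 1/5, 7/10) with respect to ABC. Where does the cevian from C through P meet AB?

Line CP meets AB where the C-coordinate vanishes; zeroing P's C-weight and renormalizing leaves A, B-weights 1/10 : 1/5 → (1/3, 2/3).
So Q = (1/3)·A + (2/3)·B = (1/3, -2/3).

(1/3, -2/3)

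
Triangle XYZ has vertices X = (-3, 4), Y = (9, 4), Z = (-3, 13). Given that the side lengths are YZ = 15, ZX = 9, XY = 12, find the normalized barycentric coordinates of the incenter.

(5/12, 1/4, 1/3)

The incenter has barycentric coordinates proportional to the opposite side lengths: (15 : 9 : 12).
Normalizing by 15+9+12 = 36 gives (5/12, 1/4, 1/3).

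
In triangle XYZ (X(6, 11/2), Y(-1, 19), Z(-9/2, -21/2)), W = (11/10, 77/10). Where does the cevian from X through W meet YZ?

Barycentric coordinates of W with respect to XYZ: (2/5, 2/5, 1/5).
On side YZ the X-coordinate is zero; dropping W's X-weight 2/5 and renormalizing the remaining 2/5 : 1/5 gives weights 2/3, 1/3 on Y, Z.
V = (2/3)·(-1, 19) + (1/3)·(-9/2, -21/2) = (-13/6, 55/6).

(-13/6, 55/6)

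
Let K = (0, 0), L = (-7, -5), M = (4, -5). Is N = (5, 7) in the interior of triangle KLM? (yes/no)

Barycentric coordinates of N: (12/5, -53/55, -24/55).
The three coordinates are positive, negative, negative; a point is interior exactly when all three are positive.

no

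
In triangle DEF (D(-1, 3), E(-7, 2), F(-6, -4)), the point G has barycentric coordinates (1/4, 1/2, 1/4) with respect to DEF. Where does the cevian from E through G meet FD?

(-7/2, -1/2)

Line EG meets FD where the E-coordinate vanishes; zeroing G's E-weight and renormalizing leaves F, D-weights 1/4 : 1/4 → (1/2, 1/2).
So H = (1/2)·F + (1/2)·D = (-7/2, -1/2).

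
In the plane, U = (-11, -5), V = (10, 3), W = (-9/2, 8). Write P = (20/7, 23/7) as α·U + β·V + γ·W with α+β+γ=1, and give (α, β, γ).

Signed area of the reference triangle: [UVW] = ½·((-11)·(3−8) + 10·(8−(-5)) + (-9/2)·(-5−3)) = ½·(55 + 130 + 36) = 221/2.
[PVW] = ½·((20/7)·(3−8) + 10·(8−(23/7)) + (-9/2)·(23/7−3)) = ½·(-100/7 + 330/7 − 9/7) = 221/14, so the U-coordinate is (221/14)/(221/2) = 1/7.
[UPW] = ½·((-11)·(23/7−8) + (20/7)·(8−(-5)) + (-9/2)·(-5−(23/7))) = ½·(363/7 + 260/7 + 261/7) = 442/7, so the V-coordinate is 4/7.
[UVP] = ½·((-11)·(3−(23/7)) + 10·(23/7−(-5)) + (20/7)·(-5−3)) = ½·(22/7 + 580/7 − 160/7) = 221/7, so the W-coordinate is 2/7.
Check: 1/7 + 4/7 + 2/7 = 1.

(1/7, 4/7, 2/7)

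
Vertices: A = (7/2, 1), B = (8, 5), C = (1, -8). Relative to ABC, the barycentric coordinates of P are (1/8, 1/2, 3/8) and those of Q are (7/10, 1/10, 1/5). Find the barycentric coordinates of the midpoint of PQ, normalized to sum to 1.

(33/80, 3/10, 23/80)

Since both coordinate triples sum to 1, the midpoint's barycentrics are the componentwise average.
(1/8+7/10)/2 = 33/80; similarly 3/10 and 23/80.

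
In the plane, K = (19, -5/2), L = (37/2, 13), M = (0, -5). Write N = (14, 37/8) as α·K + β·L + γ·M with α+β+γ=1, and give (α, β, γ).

(1/4, 1/2, 1/4)

Signed area of the reference triangle: [KLM] = ½·(19·(13−(-5)) + (37/2)·(-5−(-5/2)) + 0·(-5/2−13)) = ½·(342 − 185/4 + 0) = 1183/8.
[NLM] = ½·(14·(13−(-5)) + (37/2)·(-5−(37/8)) + 0·(37/8−13)) = ½·(252 − 2849/16 + 0) = 1183/32, so the K-coordinate is (1183/32)/(1183/8) = 1/4.
[KNM] = ½·(19·(37/8−(-5)) + 14·(-5−(-5/2)) + 0·(-5/2−(37/8))) = ½·(1463/8 − 35 + 0) = 1183/16, so the L-coordinate is 1/2.
[KLN] = ½·(19·(13−(37/8)) + (37/2)·(37/8−(-5/2)) + 14·(-5/2−13)) = ½·(1273/8 + 2109/16 − 217) = 1183/32, so the M-coordinate is 1/4.
Check: 1/4 + 1/2 + 1/4 = 1.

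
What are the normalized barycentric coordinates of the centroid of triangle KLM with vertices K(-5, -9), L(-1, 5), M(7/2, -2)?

(1/3, 1/3, 1/3)

The centroid is the average of the vertices, so each weight is 1/3.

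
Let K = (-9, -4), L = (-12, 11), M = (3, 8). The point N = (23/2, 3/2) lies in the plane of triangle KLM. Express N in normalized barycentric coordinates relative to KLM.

Signed area of the reference triangle: [KLM] = ½·((-9)·(11−8) + (-12)·(8−(-4)) + 3·(-4−11)) = ½·(-27 − 144 − 45) = -108.
[NLM] = ½·((23/2)·(11−8) + (-12)·(8−(3/2)) + 3·(3/2−11)) = ½·(69/2 − 78 − 57/2) = -36, so the K-coordinate is (-36)/(-108) = 1/3.
[KNM] = ½·((-9)·(3/2−8) + (23/2)·(8−(-4)) + 3·(-4−(3/2))) = ½·(117/2 + 138 − 33/2) = 90, so the L-coordinate is -5/6.
[KLN] = ½·((-9)·(11−(3/2)) + (-12)·(3/2−(-4)) + (23/2)·(-4−11)) = ½·(-171/2 − 66 − 345/2) = -162, so the M-coordinate is 3/2.
Check: 1/3 − 5/6 + 3/2 = 1.

(1/3, -5/6, 3/2)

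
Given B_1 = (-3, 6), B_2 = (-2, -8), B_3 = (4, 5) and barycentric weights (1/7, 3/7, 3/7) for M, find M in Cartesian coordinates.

(3/7, -3/7)

M = (1/7)·B_1 + (3/7)·B_2 + (3/7)·B_3.
x-coordinate: (1/7)·(-3) + (3/7)·(-2) + (3/7)·4 = 3/7.
y-coordinate: (1/7)·6 + (3/7)·(-8) + (3/7)·5 = -3/7.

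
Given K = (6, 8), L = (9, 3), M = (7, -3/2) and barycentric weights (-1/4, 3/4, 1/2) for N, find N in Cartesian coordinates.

(35/4, -1/2)

N = (-1/4)·K + (3/4)·L + (1/2)·M.
x-coordinate: (-1/4)·6 + (3/4)·9 + (1/2)·7 = 35/4.
y-coordinate: (-1/4)·8 + (3/4)·3 + (1/2)·(-3/2) = -1/2.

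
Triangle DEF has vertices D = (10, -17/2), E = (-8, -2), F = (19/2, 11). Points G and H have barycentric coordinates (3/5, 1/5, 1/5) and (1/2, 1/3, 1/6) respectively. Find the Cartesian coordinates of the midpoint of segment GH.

(613/120, -383/120)

Barycentric coordinates of the midpoint are the average: (11/20, 4/15, 11/60).
Converting: (11/20)·D + (4/15)·E + (11/60)·F = (613/120, -383/120).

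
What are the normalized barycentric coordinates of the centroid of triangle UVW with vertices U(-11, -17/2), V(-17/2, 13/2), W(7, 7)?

(1/3, 1/3, 1/3)

The centroid is the average of the vertices, so each weight is 1/3.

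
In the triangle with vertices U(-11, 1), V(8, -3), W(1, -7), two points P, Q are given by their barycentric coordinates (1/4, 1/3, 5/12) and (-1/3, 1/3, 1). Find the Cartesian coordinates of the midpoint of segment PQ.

Barycentric coordinates of the midpoint are the average: (-1/24, 1/3, 17/24).
Converting: (-1/24)·U + (1/3)·V + (17/24)·W = (23/6, -6).

(23/6, -6)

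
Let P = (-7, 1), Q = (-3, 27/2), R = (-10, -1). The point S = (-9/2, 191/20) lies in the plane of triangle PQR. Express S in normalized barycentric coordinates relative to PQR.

Signed area of the reference triangle: [PQR] = ½·((-7)·(27/2−(-1)) + (-3)·(-1−1) + (-10)·(1−(27/2))) = ½·(-203/2 + 6 + 125) = 59/4.
[SQR] = ½·((-9/2)·(27/2−(-1)) + (-3)·(-1−(191/20)) + (-10)·(191/20−(27/2))) = ½·(-261/4 + 633/20 + 79/2) = 59/20, so the P-coordinate is (59/20)/(59/4) = 1/5.
[PSR] = ½·((-7)·(191/20−(-1)) + (-9/2)·(-1−1) + (-10)·(1−(191/20))) = ½·(-1477/20 + 9 + 171/2) = 413/40, so the Q-coordinate is 7/10.
[PQS] = ½·((-7)·(27/2−(191/20)) + (-3)·(191/20−1) + (-9/2)·(1−(27/2))) = ½·(-553/20 − 513/20 + 225/4) = 59/40, so the R-coordinate is 1/10.
Check: 1/5 + 7/10 + 1/10 = 1.

(1/5, 7/10, 1/10)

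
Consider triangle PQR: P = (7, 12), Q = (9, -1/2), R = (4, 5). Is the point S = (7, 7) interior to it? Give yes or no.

Barycentric coordinates of S: (53/103, 30/103, 20/103).
The three coordinates are positive, positive, positive; a point is interior exactly when all three are positive.

yes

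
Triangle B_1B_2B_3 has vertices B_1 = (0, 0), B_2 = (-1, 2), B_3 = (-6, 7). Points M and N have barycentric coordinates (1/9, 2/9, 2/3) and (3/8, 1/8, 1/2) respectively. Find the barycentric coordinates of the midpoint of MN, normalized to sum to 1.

(35/144, 25/144, 7/12)

Since both coordinate triples sum to 1, the midpoint's barycentrics are the componentwise average.
(1/9+3/8)/2 = 35/144; similarly 25/144 and 7/12.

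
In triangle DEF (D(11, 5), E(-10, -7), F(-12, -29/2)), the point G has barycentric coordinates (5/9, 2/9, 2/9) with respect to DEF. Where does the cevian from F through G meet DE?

Line FG meets DE where the F-coordinate vanishes; zeroing G's F-weight and renormalizing leaves D, E-weights 5/9 : 2/9 → (5/7, 2/7).
So H = (5/7)·D + (2/7)·E = (5, 11/7).

(5, 11/7)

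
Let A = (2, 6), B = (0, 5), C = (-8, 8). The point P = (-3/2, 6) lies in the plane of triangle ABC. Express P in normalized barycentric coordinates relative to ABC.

Signed area of the reference triangle: [ABC] = ½·(2·(5−8) + 0·(8−6) + (-8)·(6−5)) = ½·(-6 + 0 − 8) = -7.
[PBC] = ½·((-3/2)·(5−8) + 0·(8−6) + (-8)·(6−5)) = ½·(9/2 + 0 − 8) = -7/4, so the A-coordinate is (-7/4)/(-7) = 1/4.
[APC] = ½·(2·(6−8) + (-3/2)·(8−6) + (-8)·(6−6)) = ½·(-4 − 3 + 0) = -7/2, so the B-coordinate is 1/2.
[ABP] = ½·(2·(5−6) + 0·(6−6) + (-3/2)·(6−5)) = ½·(-2 + 0 − 3/2) = -7/4, so the C-coordinate is 1/4.

(1/4, 1/2, 1/4)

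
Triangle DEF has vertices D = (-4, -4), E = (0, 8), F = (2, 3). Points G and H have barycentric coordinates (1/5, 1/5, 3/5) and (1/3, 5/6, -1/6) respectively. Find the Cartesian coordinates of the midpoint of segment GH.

(-19/30, 223/60)

Barycentric coordinates of the midpoint are the average: (4/15, 31/60, 13/60).
Converting: (4/15)·D + (31/60)·E + (13/60)·F = (-19/30, 223/60).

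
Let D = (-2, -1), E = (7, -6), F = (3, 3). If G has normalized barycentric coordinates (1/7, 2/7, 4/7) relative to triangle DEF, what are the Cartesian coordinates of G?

(24/7, -1/7)

G = (1/7)·D + (2/7)·E + (4/7)·F.
x-coordinate: (1/7)·(-2) + (2/7)·7 + (4/7)·3 = 24/7.
y-coordinate: (1/7)·(-1) + (2/7)·(-6) + (4/7)·3 = -1/7.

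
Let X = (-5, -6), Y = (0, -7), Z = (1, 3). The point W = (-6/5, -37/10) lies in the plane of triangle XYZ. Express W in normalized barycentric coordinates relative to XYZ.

(3/10, 2/5, 3/10)

Signed area of the reference triangle: [XYZ] = ½·((-5)·(-7−3) + 0·(3−(-6)) + 1·(-6−(-7))) = ½·(50 + 0 + 1) = 51/2.
[WYZ] = ½·((-6/5)·(-7−3) + 0·(3−(-37/10)) + 1·(-37/10−(-7))) = ½·(12 + 0 + 33/10) = 153/20, so the X-coordinate is (153/20)/(51/2) = 3/10.
[XWZ] = ½·((-5)·(-37/10−3) + (-6/5)·(3−(-6)) + 1·(-6−(-37/10))) = ½·(67/2 − 54/5 − 23/10) = 51/5, so the Y-coordinate is 2/5.
[XYW] = ½·((-5)·(-7−(-37/10)) + 0·(-37/10−(-6)) + (-6/5)·(-6−(-7))) = ½·(33/2 + 0 − 6/5) = 153/20, so the Z-coordinate is 3/10.
Check: 3/10 + 2/5 + 3/10 = 1.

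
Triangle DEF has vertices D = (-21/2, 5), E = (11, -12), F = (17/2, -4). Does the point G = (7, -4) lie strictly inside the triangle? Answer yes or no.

yes

Barycentric coordinates of G: (24/259, 27/259, 208/259).
The three coordinates are positive, positive, positive; a point is interior exactly when all three are positive.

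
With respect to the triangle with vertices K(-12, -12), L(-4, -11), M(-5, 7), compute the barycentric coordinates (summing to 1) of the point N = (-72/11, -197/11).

(4/11, 1, -4/11)

Signed area of the reference triangle: [KLM] = ½·((-12)·(-11−7) + (-4)·(7−(-12)) + (-5)·(-12−(-11))) = ½·(216 − 76 + 5) = 145/2.
[NLM] = ½·((-72/11)·(-11−7) + (-4)·(7−(-197/11)) + (-5)·(-197/11−(-11))) = ½·(1296/11 − 1096/11 + 380/11) = 290/11, so the K-coordinate is (290/11)/(145/2) = 4/11.
[KNM] = ½·((-12)·(-197/11−7) + (-72/11)·(7−(-12)) + (-5)·(-12−(-197/11))) = ½·(3288/11 − 1368/11 − 325/11) = 145/2, so the L-coordinate is 1.
[KLN] = ½·((-12)·(-11−(-197/11)) + (-4)·(-197/11−(-12)) + (-72/11)·(-12−(-11))) = ½·(-912/11 + 260/11 + 72/11) = -290/11, so the M-coordinate is -4/11.
Check: 4/11 + 1 − 4/11 = 1.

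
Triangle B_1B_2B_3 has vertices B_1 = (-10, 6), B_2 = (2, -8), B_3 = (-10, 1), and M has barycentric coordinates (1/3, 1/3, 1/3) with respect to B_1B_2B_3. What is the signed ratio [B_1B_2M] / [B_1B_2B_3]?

1/3

The signed ratio [B_1B_2M]/[B_1B_2B_3] equals the barycentric coordinate of M at vertex B_3, which is 1/3.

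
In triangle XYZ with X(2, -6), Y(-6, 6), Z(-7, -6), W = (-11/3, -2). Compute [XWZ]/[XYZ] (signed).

1/3

[XYZ] = ½·(2·(6−(-6)) + (-6)·(-6−(-6)) + (-7)·(-6−6)) = ½·(24 + 0 + 84) = 54.
[XWZ] = ½·(2·(-2−(-6)) + (-11/3)·(-6−(-6)) + (-7)·(-6−(-2))) = ½·(8 + 0 + 28) = 18, so the ratio is 18/54 = 1/3.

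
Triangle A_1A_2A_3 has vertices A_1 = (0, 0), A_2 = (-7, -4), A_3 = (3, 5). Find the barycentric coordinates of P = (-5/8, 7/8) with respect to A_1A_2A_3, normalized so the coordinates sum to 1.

(3/8, 1/4, 3/8)

Signed area of the reference triangle: [A_1A_2A_3] = ½·(0·(-4−5) + (-7)·(5−0) + 3·(0−(-4))) = ½·(0 − 35 + 12) = -23/2.
[PA_2A_3] = ½·((-5/8)·(-4−5) + (-7)·(5−(7/8)) + 3·(7/8−(-4))) = ½·(45/8 − 231/8 + 117/8) = -69/16, so the A_1-coordinate is (-69/16)/(-23/2) = 3/8.
[A_1PA_3] = ½·(0·(7/8−5) + (-5/8)·(5−0) + 3·(0−(7/8))) = ½·(0 − 25/8 − 21/8) = -23/8, so the A_2-coordinate is 1/4.
[A_1A_2P] = ½·(0·(-4−(7/8)) + (-7)·(7/8−0) + (-5/8)·(0−(-4))) = ½·(0 − 49/8 − 5/2) = -69/16, so the A_3-coordinate is 3/8.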